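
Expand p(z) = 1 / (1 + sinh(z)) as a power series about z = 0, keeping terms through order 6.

77*z^6/45 - 181*z^5/120 + 4*z^4/3 - 7*z^3/6 + z^2 - z + 1

Write 1/(1+u) = 1 - u + u^2 - u^3 + ... and substitute the series for u.
p(0) = 1
p′(0) = -1
p′′(0) = 2
p′′′(0) = -7
p^(4)(0) = 32
p^(5)(0) = -181
p^(6)(0) = 1232
Dividing each by k! gives the coefficients c_0, ..., c_6.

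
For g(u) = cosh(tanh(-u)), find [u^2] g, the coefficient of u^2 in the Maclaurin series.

1/2

Substitute the inner expansion into the outer series and collect powers.
g(0) = 1
g′(0) = 0
g′′(0) = 1
The Taylor polynomial is Σ g^(k)(0)/k! · u^k.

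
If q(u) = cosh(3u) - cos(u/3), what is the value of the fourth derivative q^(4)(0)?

Combine the two series term by term.
From the series, [u^4] q = 820/243; multiply by 4! = 24 to get 6560/81.

6560/81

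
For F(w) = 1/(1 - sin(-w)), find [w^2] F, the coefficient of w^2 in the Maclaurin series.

1

Plug the Maclaurin series of the inner function into that of the outer and collect terms.
So c_2 = F′′(0)/2! = 1.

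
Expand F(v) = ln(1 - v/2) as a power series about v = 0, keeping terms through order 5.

-v^5/160 - v^4/64 - v^3/24 - v^2/8 - v/2

Differentiate repeatedly and evaluate at the center.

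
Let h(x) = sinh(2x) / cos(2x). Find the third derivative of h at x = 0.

Invert the denominator's series and multiply.
From the series, [x^3] h = 16/3; multiply by 3! = 6 to get 32.

32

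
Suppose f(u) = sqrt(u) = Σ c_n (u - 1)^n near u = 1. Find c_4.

[(u - 1)^0] = 1;  [(u - 1)^1] = 1/2;  [(u - 1)^2] = -1/8;  [(u - 1)^3] = 1/16;  [(u - 1)^4] = -5/128.

-5/128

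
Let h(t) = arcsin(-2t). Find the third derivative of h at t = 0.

From the series, [t^3] h = -4/3; multiply by 3! = 6 to get -8.

-8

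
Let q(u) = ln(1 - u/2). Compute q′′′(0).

-1/4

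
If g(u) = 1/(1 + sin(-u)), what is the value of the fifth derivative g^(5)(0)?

61

Plug the Maclaurin series of the inner function into that of the outer and collect terms.
From the series, [u^5] g = 61/120; multiply by 5! = 120 to get 61.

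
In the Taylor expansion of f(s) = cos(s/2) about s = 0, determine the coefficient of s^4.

1/384

f(0) = 1
f′(0) = 0
f′′(0) = -1/4
f′′′(0) = 0
f^(4)(0) = 1/16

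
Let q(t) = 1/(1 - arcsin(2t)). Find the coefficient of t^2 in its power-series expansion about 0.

Compose series: expand the inner function first, then feed it into the outer expansion.
q(0) = 1
q′(0) = 2
q′′(0) = 8
So c_2 = q′′(0)/2! = 4.

4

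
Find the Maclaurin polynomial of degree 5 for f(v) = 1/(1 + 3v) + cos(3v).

-243*v^5 + 675*v^4/8 - 27*v^3 + 9*v^2/2 - 3*v + 2

Expand each term separately and add.
f(0) = 2
f′(0) = -3
f′′(0) = 9
f′′′(0) = -162
f^(4)(0) = 2025
f^(5)(0) = -29160
The Taylor polynomial is Σ f^(k)(0)/k! · v^k.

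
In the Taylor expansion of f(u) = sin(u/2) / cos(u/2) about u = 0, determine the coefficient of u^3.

Divide the numerator series by the denominator series (power-series long division).
f(0) = 0
f′(0) = 1/2
f′′(0) = 0
f′′′(0) = 1/4
So c_3 = f′′′(0)/3! = 1/24.

1/24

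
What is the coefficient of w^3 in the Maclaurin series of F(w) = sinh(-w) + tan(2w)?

5/2

Combine the two series term by term.
F(0) = 0
F′(0) = 1
F′′(0) = 0
F′′′(0) = 15
The Taylor polynomial is Σ F^(k)(0)/k! · w^k.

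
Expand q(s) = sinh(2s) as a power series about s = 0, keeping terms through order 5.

4*s^5/15 + 4*s^3/3 + 2*s

[s^0] = 0;  [s^1] = 2;  [s^2] = 0;  [s^3] = 4/3;  [s^4] = 0;  [s^5] = 4/15.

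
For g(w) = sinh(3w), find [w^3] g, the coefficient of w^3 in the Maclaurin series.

9/2

[w^0] = 0;  [w^1] = 3;  [w^2] = 0;  [w^3] = 9/2.
So c_3 = g′′′(0)/3! = 9/2.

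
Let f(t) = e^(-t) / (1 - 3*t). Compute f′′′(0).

Use 1/(1 - r) = Σ r^k on the denominator, then take the Cauchy product.
The coefficient of t^3 in the expansion is 58/3, so f′′′(0) = 3! * (58/3) = 116.

116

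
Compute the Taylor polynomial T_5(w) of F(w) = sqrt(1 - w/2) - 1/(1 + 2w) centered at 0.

262137*w^5/8192 - 32773*w^4/2048 + 1023*w^3/128 - 129*w^2/32 + 7*w/4

Expand each term separately and add.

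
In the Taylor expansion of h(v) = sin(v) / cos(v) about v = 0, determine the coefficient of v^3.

Invert the denominator's series and multiply.
[v^0] = 0;  [v^1] = 1;  [v^2] = 0;  [v^3] = 1/3.

1/3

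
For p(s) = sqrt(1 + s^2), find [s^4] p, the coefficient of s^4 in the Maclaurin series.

-1/8

p(0) = 1
p′(0) = 0
p′′(0) = 1
p′′′(0) = 0
p^(4)(0) = -3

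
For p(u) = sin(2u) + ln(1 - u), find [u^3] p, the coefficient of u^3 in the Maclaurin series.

-5/3

Expand each term separately and add.
p(0) = 0
p′(0) = 1
p′′(0) = -1
p′′′(0) = -10
So c_3 = p′′′(0)/3! = -5/3.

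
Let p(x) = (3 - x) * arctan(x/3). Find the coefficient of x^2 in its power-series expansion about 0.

Distribute the polynomial across the series and collect like powers.
p(0) = 0
p′(0) = 1
p′′(0) = -2/3

-1/3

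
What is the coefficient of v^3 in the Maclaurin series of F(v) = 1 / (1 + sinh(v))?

-7/6

Use the geometric series for the reciprocal, then substitute.
F(0) = 1
F′(0) = -1
F′′(0) = 2
F′′′(0) = -7
So c_3 = F′′′(0)/3! = -7/6.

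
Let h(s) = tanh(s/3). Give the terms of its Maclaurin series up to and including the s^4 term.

-s^3/81 + s/3

Use the known series and substitute for the argument.
h(0) = 0
h′(0) = 1/3
h′′(0) = 0
h′′′(0) = -2/27
h^(4)(0) = 0
Dividing each by k! gives the coefficients c_0, ..., c_4.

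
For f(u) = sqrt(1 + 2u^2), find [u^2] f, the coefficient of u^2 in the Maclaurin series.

f(0) = 1
f′(0) = 0
f′′(0) = 2

1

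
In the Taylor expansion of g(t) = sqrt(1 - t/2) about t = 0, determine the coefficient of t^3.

-1/128

[t^0] = 1;  [t^1] = -1/4;  [t^2] = -1/32;  [t^3] = -1/128.
So c_3 = g′′′(0)/3! = -1/128.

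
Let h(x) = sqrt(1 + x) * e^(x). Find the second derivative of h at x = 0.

Multiply the two series term by term and collect like powers.
From the series, [x^2] h = 7/8; multiply by 2! = 2 to get 7/4.

7/4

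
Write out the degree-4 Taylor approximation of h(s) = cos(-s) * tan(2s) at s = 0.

Write out both Maclaurin series and multiply, keeping only the needed powers.
h(0) = 0
h′(0) = 2
h′′(0) = 0
h′′′(0) = 10
h^(4)(0) = 0
Dividing each by k! gives the coefficients c_0, ..., c_4.

5*s^3/3 + 2*s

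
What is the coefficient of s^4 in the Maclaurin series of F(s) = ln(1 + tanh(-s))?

1/12

Let u equal the inner series; expand the outer function in u and truncate.
F(0) = 0
F′(0) = -1
F′′(0) = -1
F′′′(0) = 0
F^(4)(0) = 2
So c_4 = F^(4)(0)/4! = 1/12.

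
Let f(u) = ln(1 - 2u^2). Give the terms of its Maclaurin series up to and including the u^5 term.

-2*u^4 - 2*u^2

Use the known series and substitute for the argument.
[u^0] = 0;  [u^1] = 0;  [u^2] = -2;  [u^3] = 0;  [u^4] = -2;  [u^5] = 0.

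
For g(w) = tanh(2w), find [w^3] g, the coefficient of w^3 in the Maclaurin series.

-8/3

g(0) = 0
g′(0) = 2
g′′(0) = 0
g′′′(0) = -16
So c_3 = g′′′(0)/3! = -8/3.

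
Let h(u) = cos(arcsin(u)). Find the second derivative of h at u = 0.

-1

Compose series: expand the inner function first, then feed it into the outer expansion.
The coefficient of u^2 in the expansion is -1/2, so h′′(0) = 2! * (-1/2) = -1.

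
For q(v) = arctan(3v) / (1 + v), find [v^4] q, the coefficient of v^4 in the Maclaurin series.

Multiply the two series term by term and collect like powers.
q(0) = 0
q′(0) = 3
q′′(0) = -6
q′′′(0) = -36
q^(4)(0) = 144

6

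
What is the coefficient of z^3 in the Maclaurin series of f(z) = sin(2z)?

-4/3

c_3 = f′′′(0)/3! = -4/3.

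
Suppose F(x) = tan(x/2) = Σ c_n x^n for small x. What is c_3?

1/24

Apply the Taylor formula c_k = f^(k)(a)/k!.
So c_3 = F′′′(0)/3! = 1/24.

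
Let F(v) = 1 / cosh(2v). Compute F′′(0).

Invert the denominator's series and multiply.
The coefficient of v^2 in the expansion is -2, so F′′(0) = 2! * (-2) = -4.

-4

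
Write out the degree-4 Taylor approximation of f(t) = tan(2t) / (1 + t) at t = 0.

Expand each factor separately, then convolve coefficients.
[t^0] = 0;  [t^1] = 2;  [t^2] = -2;  [t^3] = 14/3;  [t^4] = -14/3.

-14*t^4/3 + 14*t^3/3 - 2*t^2 + 2*t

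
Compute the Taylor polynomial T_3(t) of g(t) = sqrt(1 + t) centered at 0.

t^3/16 - t^2/8 + t/2 + 1

g(0) = 1
g′(0) = 1/2
g′′(0) = -1/4
g′′′(0) = 3/8
Then c_k = g^(k)(0)/k! gives each Taylor coefficient.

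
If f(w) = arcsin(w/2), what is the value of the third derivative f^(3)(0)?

Differentiate repeatedly and evaluate at the center.
The coefficient of w^3 in the expansion is 1/48, so f′′′(0) = 3! * (1/48) = 1/8.

1/8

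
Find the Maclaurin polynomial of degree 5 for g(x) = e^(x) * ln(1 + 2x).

209*x^5/60 - 2*x^4 + 5*x^3/3 + 2*x

Write out both Maclaurin series and multiply, keeping only the needed powers.
[x^0] = 0;  [x^1] = 2;  [x^2] = 0;  [x^3] = 5/3;  [x^4] = -2;  [x^5] = 209/60.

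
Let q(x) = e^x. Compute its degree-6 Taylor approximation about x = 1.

q(1) = e
q′(1) = e
q′′(1) = e
q′′′(1) = e
q^(4)(1) = e
q^(5)(1) = e
q^(6)(1) = e
The Taylor polynomial is Σ q^(k)(1)/k! · (x - 1)^k.

e*(x - 1)^6/720 + e*(x - 1)^5/120 + e*(x - 1)^4/24 + e*(x - 1)^3/6 + e*(x - 1)^2/2 + e*(x - 1) + e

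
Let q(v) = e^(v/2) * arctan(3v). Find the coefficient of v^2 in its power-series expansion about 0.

Write out both Maclaurin series and multiply, keeping only the needed powers.
So c_2 = q′′(0)/2! = 3/2.

3/2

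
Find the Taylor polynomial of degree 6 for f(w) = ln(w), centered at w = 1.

-(w - 1)^6/6 + (w - 1)^5/5 - (w - 1)^4/4 + (w - 1)^3/3 - (w - 1)^2/2 + (w - 1)

[(w - 1)^0] = 0;  [(w - 1)^1] = 1;  [(w - 1)^2] = -1/2;  [(w - 1)^3] = 1/3;  [(w - 1)^4] = -1/4;  [(w - 1)^5] = 1/5;  [(w - 1)^6] = -1/6.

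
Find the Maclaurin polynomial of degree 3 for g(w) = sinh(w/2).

w^3/48 + w/2

g(0) = 0
g′(0) = 1/2
g′′(0) = 0
g′′′(0) = 1/8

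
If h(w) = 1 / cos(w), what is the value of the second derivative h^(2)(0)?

Divide the numerator series by the denominator series (power-series long division).
From the series, [w^2] h = 1/2; multiply by 2! = 2 to get 1.

1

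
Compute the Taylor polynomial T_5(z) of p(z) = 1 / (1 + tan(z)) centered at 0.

Write 1/(1+u) = 1 - u + u^2 - u^3 + ... and substitute the series for u.
[z^0] = 1;  [z^1] = -1;  [z^2] = 1;  [z^3] = -4/3;  [z^4] = 5/3;  [z^5] = -32/15.

-32*z^5/15 + 5*z^4/3 - 4*z^3/3 + z^2 - z + 1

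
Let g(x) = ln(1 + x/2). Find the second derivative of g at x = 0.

-1/4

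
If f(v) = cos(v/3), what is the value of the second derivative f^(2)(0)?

-1/9

From the series, [v^2] f = -1/18; multiply by 2! = 2 to get -1/9.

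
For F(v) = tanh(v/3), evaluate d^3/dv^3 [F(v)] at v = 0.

Apply the Taylor formula c_k = f^(k)(a)/k!.
The coefficient of v^3 in the expansion is -1/81, so F′′′(0) = 3! * (-1/81) = -2/27.

-2/27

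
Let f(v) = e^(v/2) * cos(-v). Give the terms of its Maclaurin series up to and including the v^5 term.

41*v^5/3840 - 7*v^4/384 - 11*v^3/48 - 3*v^2/8 + v/2 + 1

Multiply the two series term by term and collect like powers.
f(0) = 1
f′(0) = 1/2
f′′(0) = -3/4
f′′′(0) = -11/8
f^(4)(0) = -7/16
f^(5)(0) = 41/32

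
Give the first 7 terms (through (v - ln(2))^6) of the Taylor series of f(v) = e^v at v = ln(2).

(v - ln(2))^6/360 + (v - ln(2))^5/60 + (v - ln(2))^4/12 + (v - ln(2))^3/3 + (v - ln(2))^2 + 2*(v - ln(2)) + 2

Apply the Taylor formula c_k = f^(k)(a)/k!.
f(ln(2)) = 2
f′(ln(2)) = 2
f′′(ln(2)) = 2
f′′′(ln(2)) = 2
f^(4)(ln(2)) = 2
f^(5)(ln(2)) = 2
f^(6)(ln(2)) = 2
Dividing each by k! gives the coefficients c_0, ..., c_6.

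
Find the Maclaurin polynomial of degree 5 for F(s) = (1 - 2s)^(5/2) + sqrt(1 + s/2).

Add the two expansions coefficient-wise.
F(0) = 2
F′(0) = -19/4
F′′(0) = 239/16
F′′′(0) = -957/64
F^(4)(0) = -3855/256
F^(5)(0) = -45975/1024

-3065*s^5/8192 - 1285*s^4/2048 - 319*s^3/128 + 239*s^2/32 - 19*s/4 + 2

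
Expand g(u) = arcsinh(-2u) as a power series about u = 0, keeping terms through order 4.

4*u^3/3 - 2*u

g(0) = 0
g′(0) = -2
g′′(0) = 0
g′′′(0) = 8
g^(4)(0) = 0
The Taylor polynomial is Σ g^(k)(0)/k! · u^k.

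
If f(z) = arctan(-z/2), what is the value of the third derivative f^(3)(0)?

Compute the successive derivatives at the expansion point and divide by k!.
The coefficient of z^3 in the expansion is 1/24, so f′′′(0) = 3! * (1/24) = 1/4.

1/4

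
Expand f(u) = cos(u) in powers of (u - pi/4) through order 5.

-sqrt(2)*(u - pi/4)^5/240 + sqrt(2)*(u - pi/4)^4/48 + sqrt(2)*(u - pi/4)^3/12 - sqrt(2)*(u - pi/4)^2/4 - sqrt(2)*(u - pi/4)/2 + sqrt(2)/2

f(pi/4) = sqrt(2)/2
f′(pi/4) = -sqrt(2)/2
f′′(pi/4) = -sqrt(2)/2
f′′′(pi/4) = sqrt(2)/2
f^(4)(pi/4) = sqrt(2)/2
f^(5)(pi/4) = -sqrt(2)/2
The Taylor polynomial is Σ f^(k)(pi/4)/k! · (u - pi/4)^k.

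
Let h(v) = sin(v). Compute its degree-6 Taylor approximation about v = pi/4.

-sqrt(2)*(v - pi/4)^6/1440 + sqrt(2)*(v - pi/4)^5/240 + sqrt(2)*(v - pi/4)^4/48 - sqrt(2)*(v - pi/4)^3/12 - sqrt(2)*(v - pi/4)^2/4 + sqrt(2)*(v - pi/4)/2 + sqrt(2)/2

h(pi/4) = sqrt(2)/2
h′(pi/4) = sqrt(2)/2
h′′(pi/4) = -sqrt(2)/2
h′′′(pi/4) = -sqrt(2)/2
h^(4)(pi/4) = sqrt(2)/2
h^(5)(pi/4) = sqrt(2)/2
h^(6)(pi/4) = -sqrt(2)/2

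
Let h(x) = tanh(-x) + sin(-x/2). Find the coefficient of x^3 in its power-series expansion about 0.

17/48

Add the two expansions coefficient-wise.
So c_3 = h′′′(0)/3! = 17/48.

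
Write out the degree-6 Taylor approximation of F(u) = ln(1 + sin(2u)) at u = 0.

Substitute the inner expansion into the outer series and collect powers.
F(0) = 0
F′(0) = 2
F′′(0) = -4
F′′′(0) = 8
F^(4)(0) = -32
F^(5)(0) = 160
F^(6)(0) = -1024

-64*u^6/45 + 4*u^5/3 - 4*u^4/3 + 4*u^3/3 - 2*u^2 + 2*u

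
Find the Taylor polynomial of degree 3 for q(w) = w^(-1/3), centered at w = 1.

-14*(w - 1)^3/81 + 2*(w - 1)^2/9 - (w - 1)/3 + 1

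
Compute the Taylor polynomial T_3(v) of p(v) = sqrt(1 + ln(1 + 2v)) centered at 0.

Plug the Maclaurin series of the inner function into that of the outer and collect terms.
p(0) = 1
p′(0) = 1
p′′(0) = -3
p′′′(0) = 17

17*v^3/6 - 3*v^2/2 + v + 1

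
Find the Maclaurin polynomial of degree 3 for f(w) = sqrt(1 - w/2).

[w^0] = 1;  [w^1] = -1/4;  [w^2] = -1/32;  [w^3] = -1/128.

-w^3/128 - w^2/32 - w/4 + 1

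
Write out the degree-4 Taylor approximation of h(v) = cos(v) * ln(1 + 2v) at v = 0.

-3*v^4 + 5*v^3/3 - 2*v^2 + 2*v

Write out both Maclaurin series and multiply, keeping only the needed powers.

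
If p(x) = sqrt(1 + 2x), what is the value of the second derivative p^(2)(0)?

-1

The coefficient of x^2 in the expansion is -1/2, so p′′(0) = 2! * (-1/2) = -1.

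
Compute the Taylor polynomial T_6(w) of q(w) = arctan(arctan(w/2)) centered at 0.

11*w^5/480 - w^3/12 + w/2

Substitute the inner expansion into the outer series and collect powers.
q(0) = 0
q′(0) = 1/2
q′′(0) = 0
q′′′(0) = -1/2
q^(4)(0) = 0
q^(5)(0) = 11/4
q^(6)(0) = 0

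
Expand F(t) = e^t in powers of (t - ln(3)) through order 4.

Differentiate repeatedly and evaluate at the center.
F(ln(3)) = 3
F′(ln(3)) = 3
F′′(ln(3)) = 3
F′′′(ln(3)) = 3
F^(4)(ln(3)) = 3
Dividing each by k! gives the coefficients c_0, ..., c_4.

(t - ln(3))^4/8 + (t - ln(3))^3/2 + 3*(t - ln(3))^2/2 + 3*(t - ln(3)) + 3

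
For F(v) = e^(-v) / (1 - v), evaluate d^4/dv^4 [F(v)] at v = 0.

Take the Cauchy product of the two expansions.
From the series, [v^4] F = 3/8; multiply by 4! = 24 to get 9.

9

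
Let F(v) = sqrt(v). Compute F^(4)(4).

From the series, [(v - 4)^4] F = -5/16384; multiply by 4! = 24 to get -15/2048.

-15/2048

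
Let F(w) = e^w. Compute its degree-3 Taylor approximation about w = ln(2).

F(ln(2)) = 2
F′(ln(2)) = 2
F′′(ln(2)) = 2
F′′′(ln(2)) = 2
Dividing each by k! gives the coefficients c_0, ..., c_3.

(w - ln(2))^3/3 + (w - ln(2))^2 + 2*(w - ln(2)) + 2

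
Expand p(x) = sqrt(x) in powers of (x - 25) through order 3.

(x - 25)^3/50000 - (x - 25)^2/1000 + (x - 25)/10 + 5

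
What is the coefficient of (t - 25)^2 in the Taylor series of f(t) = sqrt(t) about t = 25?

f(25) = 5
f′(25) = 1/10
f′′(25) = -1/500

-1/1000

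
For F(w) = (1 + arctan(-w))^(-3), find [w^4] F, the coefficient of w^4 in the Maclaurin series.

11

Substitute the inner expansion into the outer series and collect powers.
So c_4 = F^(4)(0)/4! = 11.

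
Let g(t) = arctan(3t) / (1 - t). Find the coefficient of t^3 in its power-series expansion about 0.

Write out both Maclaurin series and multiply, keeping only the needed powers.
g(0) = 0
g′(0) = 3
g′′(0) = 6
g′′′(0) = -36
So c_3 = g′′′(0)/3! = -6.

-6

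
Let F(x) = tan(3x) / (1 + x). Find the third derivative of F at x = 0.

72

Multiply the two series term by term and collect like powers.
The coefficient of x^3 in the expansion is 12, so F′′′(0) = 3! * (12) = 72.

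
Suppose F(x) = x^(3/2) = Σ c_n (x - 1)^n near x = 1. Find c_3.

-1/16

F(1) = 1
F′(1) = 3/2
F′′(1) = 3/4
F′′′(1) = -3/8
So c_3 = F′′′(1)/3! = -1/16.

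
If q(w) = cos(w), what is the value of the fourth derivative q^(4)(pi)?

Compute the successive derivatives at the expansion point and divide by k!.
The coefficient of (w - pi)^4 in the expansion is -1/24, so q^(4)(pi) = 4! * (-1/24) = -1.

-1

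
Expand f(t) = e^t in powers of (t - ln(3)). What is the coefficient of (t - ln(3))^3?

1/2

[(t - ln(3))^0] = 3;  [(t - ln(3))^1] = 3;  [(t - ln(3))^2] = 3/2;  [(t - ln(3))^3] = 1/2.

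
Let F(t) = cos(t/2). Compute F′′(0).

The coefficient of t^2 in the expansion is -1/8, so F′′(0) = 2! * (-1/8) = -1/4.

-1/4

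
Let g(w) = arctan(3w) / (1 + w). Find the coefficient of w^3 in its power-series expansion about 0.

-6

Write out both Maclaurin series and multiply, keeping only the needed powers.
g(0) = 0
g′(0) = 3
g′′(0) = -6
g′′′(0) = -36
Then c_k = g^(k)(0)/k! gives each Taylor coefficient.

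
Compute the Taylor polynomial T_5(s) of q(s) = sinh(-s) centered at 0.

-s^5/120 - s^3/6 - s

Compute the successive derivatives at the expansion point and divide by k!.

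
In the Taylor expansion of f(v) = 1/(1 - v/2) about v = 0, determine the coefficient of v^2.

[v^0] = 1;  [v^1] = 1/2;  [v^2] = 1/4.

1/4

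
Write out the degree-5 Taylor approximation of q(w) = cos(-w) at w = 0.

w^4/24 - w^2/2 + 1

[w^0] = 1;  [w^1] = 0;  [w^2] = -1/2;  [w^3] = 0;  [w^4] = 1/24;  [w^5] = 0.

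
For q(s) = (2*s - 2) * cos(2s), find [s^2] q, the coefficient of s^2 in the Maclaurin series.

Shift and add copies of the series according to the polynomial's terms.

4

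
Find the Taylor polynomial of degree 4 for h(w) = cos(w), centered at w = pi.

h(pi) = -1
h′(pi) = 0
h′′(pi) = 1
h′′′(pi) = 0
h^(4)(pi) = -1

-(w - pi)^4/24 + (w - pi)^2/2 - 1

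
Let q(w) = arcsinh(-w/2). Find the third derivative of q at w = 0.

1/8

The coefficient of w^3 in the expansion is 1/48, so q′′′(0) = 3! * (1/48) = 1/8.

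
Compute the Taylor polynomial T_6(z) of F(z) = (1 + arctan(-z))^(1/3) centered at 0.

-833*z^6/32805 - 128*z^5/3645 + 8*z^4/243 + 4*z^3/81 - z^2/9 - z/3 + 1

Compose series: expand the inner function first, then feed it into the outer expansion.
F(0) = 1
F′(0) = -1/3
F′′(0) = -2/9
F′′′(0) = 8/27
F^(4)(0) = 64/81
F^(5)(0) = -1024/243
F^(6)(0) = -13328/729
Dividing each by k! gives the coefficients c_0, ..., c_6.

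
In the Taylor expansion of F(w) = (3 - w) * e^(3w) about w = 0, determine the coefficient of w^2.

21/2

Multiply each power in the prefactor through the base expansion.
F(0) = 3
F′(0) = 8
F′′(0) = 21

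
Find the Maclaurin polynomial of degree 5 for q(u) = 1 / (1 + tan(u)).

-32*u^5/15 + 5*u^4/3 - 4*u^3/3 + u^2 - u + 1

Write 1/(1+u) = 1 - u + u^2 - u^3 + ... and substitute the series for u.
q(0) = 1
q′(0) = -1
q′′(0) = 2
q′′′(0) = -8
q^(4)(0) = 40
q^(5)(0) = -256
Then c_k = q^(k)(0)/k! gives each Taylor coefficient.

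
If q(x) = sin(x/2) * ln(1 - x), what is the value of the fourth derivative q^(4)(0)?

-7/2

Multiply the two series term by term and collect like powers.
The coefficient of x^4 in the expansion is -7/48, so q^(4)(0) = 4! * (-7/48) = -7/2.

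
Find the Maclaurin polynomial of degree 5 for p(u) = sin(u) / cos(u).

2*u^5/15 + u^3/3 + u

Write the quotient as an unknown series and match coefficients against numerator = denominator · series.
p(0) = 0
p′(0) = 1
p′′(0) = 0
p′′′(0) = 2
p^(4)(0) = 0
p^(5)(0) = 16
The Taylor polynomial is Σ p^(k)(0)/k! · u^k.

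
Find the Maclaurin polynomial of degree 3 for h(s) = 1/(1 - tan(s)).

4*s^3/3 + s^2 + s + 1

Plug the Maclaurin series of the inner function into that of the outer and collect terms.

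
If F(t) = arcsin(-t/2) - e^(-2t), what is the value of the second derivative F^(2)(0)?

-4

Expand each term separately and add.
From the series, [t^2] F = -2; multiply by 2! = 2 to get -4.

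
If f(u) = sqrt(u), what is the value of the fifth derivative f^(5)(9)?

The coefficient of (u - 9)^5 in the expansion is 7/5038848, so f^(5)(9) = 5! * (7/5038848) = 35/209952.

35/209952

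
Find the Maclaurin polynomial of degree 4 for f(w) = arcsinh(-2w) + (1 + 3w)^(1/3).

Expand each term separately and add.
f(0) = 1
f′(0) = -1
f′′(0) = -2
f′′′(0) = 18
f^(4)(0) = -80

-10*w^4/3 + 3*w^3 - w^2 - w + 1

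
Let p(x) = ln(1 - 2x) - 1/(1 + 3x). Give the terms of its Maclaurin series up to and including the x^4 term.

Add the two expansions coefficient-wise.
p(0) = -1
p′(0) = 1
p′′(0) = -22
p′′′(0) = 146
p^(4)(0) = -2040
Then c_k = p^(k)(0)/k! gives each Taylor coefficient.

-85*x^4 + 73*x^3/3 - 11*x^2 + x - 1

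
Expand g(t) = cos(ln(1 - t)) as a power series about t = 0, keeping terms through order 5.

Plug the Maclaurin series of the inner function into that of the outer and collect terms.
g(0) = 1
g′(0) = 0
g′′(0) = -1
g′′′(0) = -3
g^(4)(0) = -10
g^(5)(0) = -40

-t^5/3 - 5*t^4/12 - t^3/2 - t^2/2 + 1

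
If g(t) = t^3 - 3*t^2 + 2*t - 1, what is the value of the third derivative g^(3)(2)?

Differentiate repeatedly and evaluate at the center.
From the series, [(t - 2)^3] g = 1; multiply by 3! = 6 to get 6.

6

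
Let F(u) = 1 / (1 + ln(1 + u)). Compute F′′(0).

Write 1/(1+u) = 1 - u + u^2 - u^3 + ... and substitute the series for u.
The coefficient of u^2 in the expansion is 3/2, so F′′(0) = 2! * (3/2) = 3.

3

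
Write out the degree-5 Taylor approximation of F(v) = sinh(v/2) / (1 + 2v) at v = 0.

10347*v^5/1280 - 97*v^4/24 + 97*v^3/48 - v^2 + v/2

Multiply the two series term by term and collect like powers.
F(0) = 0
F′(0) = 1/2
F′′(0) = -2
F′′′(0) = 97/8
F^(4)(0) = -97
F^(5)(0) = 31041/32
Then c_k = F^(k)(0)/k! gives each Taylor coefficient.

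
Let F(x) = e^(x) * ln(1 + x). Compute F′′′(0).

Multiply the two series term by term and collect like powers.
The coefficient of x^3 in the expansion is 1/3, so F′′′(0) = 3! * (1/3) = 2.

2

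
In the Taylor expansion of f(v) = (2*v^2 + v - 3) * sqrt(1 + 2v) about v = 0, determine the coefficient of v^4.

11/8

Multiply each power in the prefactor through the base expansion.
f(0) = -3
f′(0) = -2
f′′(0) = 9
f′′′(0) = 0
f^(4)(0) = 33
So c_4 = f^(4)(0)/4! = 11/8.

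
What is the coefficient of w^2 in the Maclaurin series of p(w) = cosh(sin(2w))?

Let u equal the inner series; expand the outer function in u and truncate.

2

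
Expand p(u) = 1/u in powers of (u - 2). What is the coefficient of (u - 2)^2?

1/8

p(2) = 1/2
p′(2) = -1/4
p′′(2) = 1/4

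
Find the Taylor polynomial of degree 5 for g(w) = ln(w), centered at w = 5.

(w - 5)^5/15625 - (w - 5)^4/2500 + (w - 5)^3/375 - (w - 5)^2/50 + (w - 5)/5 + ln(5)

g(5) = ln(5)
g′(5) = 1/5
g′′(5) = -1/25
g′′′(5) = 2/125
g^(4)(5) = -6/625
g^(5)(5) = 24/3125
Then c_k = g^(k)(5)/k! gives each Taylor coefficient.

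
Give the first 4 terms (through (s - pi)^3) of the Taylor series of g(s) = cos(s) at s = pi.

(s - pi)^2/2 - 1

[(s - pi)^0] = -1;  [(s - pi)^1] = 0;  [(s - pi)^2] = 1/2;  [(s - pi)^3] = 0.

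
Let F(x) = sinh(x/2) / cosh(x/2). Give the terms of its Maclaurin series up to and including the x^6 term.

Invert the denominator's series and multiply.
F(0) = 0
F′(0) = 1/2
F′′(0) = 0
F′′′(0) = -1/4
F^(4)(0) = 0
F^(5)(0) = 1/2
F^(6)(0) = 0

x^5/240 - x^3/24 + x/2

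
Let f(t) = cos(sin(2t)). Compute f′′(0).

-4

Compose series: expand the inner function first, then feed it into the outer expansion.
From the series, [t^2] f = -2; multiply by 2! = 2 to get -4.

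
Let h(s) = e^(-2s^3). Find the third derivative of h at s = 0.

The coefficient of s^3 in the expansion is -2, so h′′′(0) = 3! * (-2) = -12.

-12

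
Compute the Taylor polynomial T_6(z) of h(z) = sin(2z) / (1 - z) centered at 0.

Multiply the numerator's expansion by the denominator's geometric series.
[z^0] = 0;  [z^1] = 2;  [z^2] = 2;  [z^3] = 2/3;  [z^4] = 2/3;  [z^5] = 14/15;  [z^6] = 14/15.

14*z^6/15 + 14*z^5/15 + 2*z^4/3 + 2*z^3/3 + 2*z^2 + 2*z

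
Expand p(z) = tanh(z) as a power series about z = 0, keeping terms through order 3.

-z^3/3 + z

[z^0] = 0;  [z^1] = 1;  [z^2] = 0;  [z^3] = -1/3.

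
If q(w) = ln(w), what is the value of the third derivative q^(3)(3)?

Apply the Taylor formula c_k = f^(k)(a)/k!.
The coefficient of (w - 3)^3 in the expansion is 1/81, so q′′′(3) = 3! * (1/81) = 2/27.

2/27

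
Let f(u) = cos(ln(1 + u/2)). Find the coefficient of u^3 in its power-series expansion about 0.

1/16

Plug the Maclaurin series of the inner function into that of the outer and collect terms.
f(0) = 1
f′(0) = 0
f′′(0) = -1/4
f′′′(0) = 3/8
The Taylor polynomial is Σ f^(k)(0)/k! · u^k.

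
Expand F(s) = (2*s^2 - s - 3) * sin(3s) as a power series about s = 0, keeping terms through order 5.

-603*s^5/40 + 9*s^4/2 + 39*s^3/2 - 3*s^2 - 9*s

Distribute the polynomial across the series and collect like powers.
F(0) = 0
F′(0) = -9
F′′(0) = -6
F′′′(0) = 117
F^(4)(0) = 108
F^(5)(0) = -1809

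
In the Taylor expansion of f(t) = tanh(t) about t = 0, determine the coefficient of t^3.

-1/3

f(0) = 0
f′(0) = 1
f′′(0) = 0
f′′′(0) = -2
So c_3 = f′′′(0)/3! = -1/3.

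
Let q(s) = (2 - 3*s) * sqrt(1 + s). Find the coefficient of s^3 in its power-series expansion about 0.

1/2

Multiply each power in the prefactor through the base expansion.
q(0) = 2
q′(0) = -2
q′′(0) = -7/2
q′′′(0) = 3
Dividing each by k! gives the coefficients c_0, ..., c_3.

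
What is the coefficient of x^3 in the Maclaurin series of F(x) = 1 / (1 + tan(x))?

Expand as Σ (-1)^k u^k with u equal to the inner function's series.

-4/3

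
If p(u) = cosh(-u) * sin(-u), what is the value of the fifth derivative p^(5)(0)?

Write out both Maclaurin series and multiply, keeping only the needed powers.
The coefficient of u^5 in the expansion is 1/30, so p^(5)(0) = 5! * (1/30) = 4.

4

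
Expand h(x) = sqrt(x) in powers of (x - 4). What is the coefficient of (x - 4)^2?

h(4) = 2
h′(4) = 1/4
h′′(4) = -1/32
The Taylor polynomial is Σ h^(k)(4)/k! · (x - 4)^k.

-1/64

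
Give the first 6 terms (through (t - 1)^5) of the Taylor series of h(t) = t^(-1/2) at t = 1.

-63*(t - 1)^5/256 + 35*(t - 1)^4/128 - 5*(t - 1)^3/16 + 3*(t - 1)^2/8 - (t - 1)/2 + 1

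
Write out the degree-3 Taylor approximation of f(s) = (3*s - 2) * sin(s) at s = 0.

Shift and add copies of the series according to the polynomial's terms.
[s^0] = 0;  [s^1] = -2;  [s^2] = 3;  [s^3] = 1/3.

s^3/3 + 3*s^2 - 2*s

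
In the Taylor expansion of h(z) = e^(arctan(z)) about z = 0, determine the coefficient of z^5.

1/24

Plug the Maclaurin series of the inner function into that of the outer and collect terms.
h(0) = 1
h′(0) = 1
h′′(0) = 1
h′′′(0) = -1
h^(4)(0) = -7
h^(5)(0) = 5
So c_5 = h^(5)(0)/5! = 1/24.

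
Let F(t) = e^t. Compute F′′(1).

e

The coefficient of (t - 1)^2 in the expansion is e/2, so F′′(1) = 2! * (e/2) = e.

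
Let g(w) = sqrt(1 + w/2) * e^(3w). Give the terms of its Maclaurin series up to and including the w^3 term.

Write out both Maclaurin series and multiply, keeping only the needed powers.
g(0) = 1
g′(0) = 13/4
g′′(0) = 167/16
g′′′(0) = 2127/64
The Taylor polynomial is Σ g^(k)(0)/k! · w^k.

709*w^3/128 + 167*w^2/32 + 13*w/4 + 1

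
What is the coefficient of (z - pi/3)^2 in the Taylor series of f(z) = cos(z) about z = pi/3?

[(z - pi/3)^0] = 1/2;  [(z - pi/3)^1] = -sqrt(3)/2;  [(z - pi/3)^2] = -1/4.
So c_2 = f′′(pi/3)/2! = -1/4.

-1/4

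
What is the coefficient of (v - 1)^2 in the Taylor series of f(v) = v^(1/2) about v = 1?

-1/8

[(v - 1)^0] = 1;  [(v - 1)^1] = 1/2;  [(v - 1)^2] = -1/8.
So c_2 = f′′(1)/2! = -1/8.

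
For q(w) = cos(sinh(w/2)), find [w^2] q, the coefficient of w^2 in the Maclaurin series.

Plug the Maclaurin series of the inner function into that of the outer and collect terms.

-1/8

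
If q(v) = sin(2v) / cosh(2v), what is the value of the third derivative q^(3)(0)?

-32

Write the quotient as an unknown series and match coefficients against numerator = denominator · series.
The coefficient of v^3 in the expansion is -16/3, so q′′′(0) = 3! * (-16/3) = -32.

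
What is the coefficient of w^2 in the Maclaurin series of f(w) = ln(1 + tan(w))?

Substitute the inner expansion into the outer series and collect powers.

-1/2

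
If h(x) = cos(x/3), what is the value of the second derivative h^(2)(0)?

Differentiate repeatedly and evaluate at the center.
From the series, [x^2] h = -1/18; multiply by 2! = 2 to get -1/9.

-1/9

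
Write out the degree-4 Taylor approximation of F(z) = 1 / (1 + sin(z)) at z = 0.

Use the geometric series for the reciprocal, then substitute.
[z^0] = 1;  [z^1] = -1;  [z^2] = 1;  [z^3] = -5/6;  [z^4] = 2/3.

2*z^4/3 - 5*z^3/6 + z^2 - z + 1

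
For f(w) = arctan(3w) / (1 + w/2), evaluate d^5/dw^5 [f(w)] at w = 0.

11169/2

Write out both Maclaurin series and multiply, keeping only the needed powers.
The coefficient of w^5 in the expansion is 3723/80, so f^(5)(0) = 5! * (3723/80) = 11169/2.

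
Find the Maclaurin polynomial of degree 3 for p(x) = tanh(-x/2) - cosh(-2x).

x^3/24 - 2*x^2 - x/2 - 1

Add the two expansions coefficient-wise.
p(0) = -1
p′(0) = -1/2
p′′(0) = -4
p′′′(0) = 1/4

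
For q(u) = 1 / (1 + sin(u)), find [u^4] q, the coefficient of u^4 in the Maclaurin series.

2/3

Write 1/(1+u) = 1 - u + u^2 - u^3 + ... and substitute the series for u.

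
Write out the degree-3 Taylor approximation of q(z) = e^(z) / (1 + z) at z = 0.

Multiply the two series term by term and collect like powers.
q(0) = 1
q′(0) = 0
q′′(0) = 1
q′′′(0) = -2
The Taylor polynomial is Σ q^(k)(0)/k! · z^k.

-z^3/3 + z^2/2 + 1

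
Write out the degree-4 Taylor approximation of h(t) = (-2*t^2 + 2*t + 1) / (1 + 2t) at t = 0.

Distribute the polynomial across the series and collect like powers.

-8*t^4 + 4*t^3 - 2*t^2 + 1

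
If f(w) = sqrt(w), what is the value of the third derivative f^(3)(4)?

3/256

Apply the Taylor formula c_k = f^(k)(a)/k!.
The coefficient of (w - 4)^3 in the expansion is 1/512, so f′′′(4) = 3! * (1/512) = 3/256.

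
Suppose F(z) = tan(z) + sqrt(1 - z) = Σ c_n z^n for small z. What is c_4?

-5/128

Add the two expansions coefficient-wise.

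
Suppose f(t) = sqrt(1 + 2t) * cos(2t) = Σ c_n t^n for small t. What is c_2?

Write out both Maclaurin series and multiply, keeping only the needed powers.
f(0) = 1
f′(0) = 1
f′′(0) = -5
So c_2 = f′′(0)/2! = -5/2.

-5/2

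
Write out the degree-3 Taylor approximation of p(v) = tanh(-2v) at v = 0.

p(0) = 0
p′(0) = -2
p′′(0) = 0
p′′′(0) = 16
Then c_k = p^(k)(0)/k! gives each Taylor coefficient.

8*v^3/3 - 2*v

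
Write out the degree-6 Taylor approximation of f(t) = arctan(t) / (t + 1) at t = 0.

-13*t^6/15 + 13*t^5/15 - 2*t^4/3 + 2*t^3/3 - t^2 + t

Use 1/(1 - r) = Σ r^k on the denominator, then take the Cauchy product.
f(0) = 0
f′(0) = 1
f′′(0) = -2
f′′′(0) = 4
f^(4)(0) = -16
f^(5)(0) = 104
f^(6)(0) = -624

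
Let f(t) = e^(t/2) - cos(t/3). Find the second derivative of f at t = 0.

Expand each term separately and add.
The coefficient of t^2 in the expansion is 13/72, so f′′(0) = 2! * (13/72) = 13/36.

13/36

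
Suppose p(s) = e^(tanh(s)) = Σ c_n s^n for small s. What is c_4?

Substitute the inner expansion into the outer series and collect powers.
p(0) = 1
p′(0) = 1
p′′(0) = 1
p′′′(0) = -1
p^(4)(0) = -7
Then c_k = p^(k)(0)/k! gives each Taylor coefficient.

-7/24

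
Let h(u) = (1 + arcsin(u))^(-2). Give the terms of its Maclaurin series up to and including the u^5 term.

Substitute the inner expansion into the outer series and collect powers.
h(0) = 1
h′(0) = -2
h′′(0) = 6
h′′′(0) = -26
h^(4)(0) = 144
h^(5)(0) = -978
Then c_k = h^(k)(0)/k! gives each Taylor coefficient.

-163*u^5/20 + 6*u^4 - 13*u^3/3 + 3*u^2 - 2*u + 1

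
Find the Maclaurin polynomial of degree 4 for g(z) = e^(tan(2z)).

Plug the Maclaurin series of the inner function into that of the outer and collect terms.
g(0) = 1
g′(0) = 2
g′′(0) = 4
g′′′(0) = 24
g^(4)(0) = 144
The Taylor polynomial is Σ g^(k)(0)/k! · z^k.

6*z^4 + 4*z^3 + 2*z^2 + 2*z + 1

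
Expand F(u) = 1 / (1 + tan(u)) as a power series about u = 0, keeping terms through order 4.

5*u^4/3 - 4*u^3/3 + u^2 - u + 1

Use the geometric series for the reciprocal, then substitute.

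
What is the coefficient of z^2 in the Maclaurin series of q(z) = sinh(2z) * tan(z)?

2

Take the Cauchy product of the two expansions.
[z^0] = 0;  [z^1] = 0;  [z^2] = 2.
So c_2 = q′′(0)/2! = 2.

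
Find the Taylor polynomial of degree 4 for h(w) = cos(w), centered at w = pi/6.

Compute the successive derivatives at the expansion point and divide by k!.
h(pi/6) = sqrt(3)/2
h′(pi/6) = -1/2
h′′(pi/6) = -sqrt(3)/2
h′′′(pi/6) = 1/2
h^(4)(pi/6) = sqrt(3)/2
Then c_k = h^(k)(pi/6)/k! gives each Taylor coefficient.

sqrt(3)*(w - pi/6)^4/48 + (w - pi/6)^3/12 - sqrt(3)*(w - pi/6)^2/4 - (w - pi/6)/2 + sqrt(3)/2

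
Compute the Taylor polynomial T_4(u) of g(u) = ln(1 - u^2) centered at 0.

[u^0] = 0;  [u^1] = 0;  [u^2] = -1;  [u^3] = 0;  [u^4] = -1/2.

-u^4/2 - u^2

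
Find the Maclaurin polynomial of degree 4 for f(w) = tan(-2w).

f(0) = 0
f′(0) = -2
f′′(0) = 0
f′′′(0) = -16
f^(4)(0) = 0
Then c_k = f^(k)(0)/k! gives each Taylor coefficient.

-8*w^3/3 - 2*w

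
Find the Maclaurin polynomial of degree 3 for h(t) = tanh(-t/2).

t^3/24 - t/2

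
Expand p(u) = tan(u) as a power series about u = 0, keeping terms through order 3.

[u^0] = 0;  [u^1] = 1;  [u^2] = 0;  [u^3] = 1/3.

u^3/3 + u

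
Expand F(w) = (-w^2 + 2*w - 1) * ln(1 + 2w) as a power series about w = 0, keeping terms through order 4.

34*w^4/3 - 26*w^3/3 + 6*w^2 - 2*w

Shift and add copies of the series according to the polynomial's terms.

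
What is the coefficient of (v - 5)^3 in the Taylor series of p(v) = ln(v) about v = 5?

1/375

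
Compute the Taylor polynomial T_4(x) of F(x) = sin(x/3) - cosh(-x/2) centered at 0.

-x^4/384 - x^3/162 - x^2/8 + x/3 - 1

Combine the two series term by term.
[x^0] = -1;  [x^1] = 1/3;  [x^2] = -1/8;  [x^3] = -1/162;  [x^4] = -1/384.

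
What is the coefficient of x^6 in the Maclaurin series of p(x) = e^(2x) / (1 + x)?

7/45

Multiply the two series term by term and collect like powers.
p(0) = 1
p′(0) = 1
p′′(0) = 2
p′′′(0) = 2
p^(4)(0) = 8
p^(5)(0) = -8
p^(6)(0) = 112
Dividing each by k! gives the coefficients c_0, ..., c_6.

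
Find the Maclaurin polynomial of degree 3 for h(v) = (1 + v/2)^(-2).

h(0) = 1
h′(0) = -1
h′′(0) = 3/2
h′′′(0) = -3

-v^3/2 + 3*v^2/4 - v + 1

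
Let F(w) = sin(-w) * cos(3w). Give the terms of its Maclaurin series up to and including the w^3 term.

14*w^3/3 - w

Multiply the two series term by term and collect like powers.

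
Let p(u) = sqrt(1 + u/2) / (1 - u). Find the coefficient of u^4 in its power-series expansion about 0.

Multiply the two series term by term and collect like powers.
p(0) = 1
p′(0) = 5/4
p′′(0) = 39/16
p′′′(0) = 471/64
p^(4)(0) = 7521/256
Dividing each by k! gives the coefficients c_0, ..., c_4.

2507/2048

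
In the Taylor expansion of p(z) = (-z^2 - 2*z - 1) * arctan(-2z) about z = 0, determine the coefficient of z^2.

4

Shift and add copies of the series according to the polynomial's terms.
p(0) = 0
p′(0) = 2
p′′(0) = 8
So c_2 = p′′(0)/2! = 4.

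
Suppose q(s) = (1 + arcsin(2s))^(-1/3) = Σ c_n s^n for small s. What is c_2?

Plug the Maclaurin series of the inner function into that of the outer and collect terms.
[s^0] = 1;  [s^1] = -2/3;  [s^2] = 8/9.

8/9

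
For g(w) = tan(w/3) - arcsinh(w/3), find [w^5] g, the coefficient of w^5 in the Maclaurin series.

Add the two expansions coefficient-wise.
g(0) = 0
g′(0) = 0
g′′(0) = 0
g′′′(0) = 1/9
g^(4)(0) = 0
g^(5)(0) = 7/243

7/29160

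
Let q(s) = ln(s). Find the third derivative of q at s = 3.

Compute the successive derivatives at the expansion point and divide by k!.
From the series, [(s - 3)^3] q = 1/81; multiply by 3! = 6 to get 2/27.

2/27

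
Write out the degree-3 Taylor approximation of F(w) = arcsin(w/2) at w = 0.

w^3/48 + w/2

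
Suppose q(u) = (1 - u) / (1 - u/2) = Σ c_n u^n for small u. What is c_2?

-1/4

Multiply each power in the prefactor through the base expansion.
[u^0] = 1;  [u^1] = -1/2;  [u^2] = -1/4.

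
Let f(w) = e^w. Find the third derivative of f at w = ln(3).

3

Differentiate repeatedly and evaluate at the center.
From the series, [(w - ln(3))^3] f = 1/2; multiply by 3! = 6 to get 3.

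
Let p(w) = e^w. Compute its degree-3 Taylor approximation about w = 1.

Apply the Taylor formula c_k = f^(k)(a)/k!.
p(1) = e
p′(1) = e
p′′(1) = e
p′′′(1) = e

e*(w - 1)^3/6 + e*(w - 1)^2/2 + e*(w - 1) + e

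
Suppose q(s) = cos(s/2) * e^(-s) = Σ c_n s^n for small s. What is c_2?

Expand each factor separately, then convolve coefficients.
q(0) = 1
q′(0) = -1
q′′(0) = 3/4
So c_2 = q′′(0)/2! = 3/8.

3/8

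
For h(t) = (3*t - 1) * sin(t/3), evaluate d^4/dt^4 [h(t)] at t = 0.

-4/9

Shift and add copies of the series according to the polynomial's terms.
The coefficient of t^4 in the expansion is -1/54, so h^(4)(0) = 4! * (-1/54) = -4/9.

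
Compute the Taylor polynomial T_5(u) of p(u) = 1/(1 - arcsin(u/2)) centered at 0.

63*u^5/1280 + u^4/12 + 7*u^3/48 + u^2/4 + u/2 + 1

Let u equal the inner series; expand the outer function in u and truncate.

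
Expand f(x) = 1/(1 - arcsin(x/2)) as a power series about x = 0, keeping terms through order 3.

Plug the Maclaurin series of the inner function into that of the outer and collect terms.
f(0) = 1
f′(0) = 1/2
f′′(0) = 1/2
f′′′(0) = 7/8

7*x^3/48 + x^2/4 + x/2 + 1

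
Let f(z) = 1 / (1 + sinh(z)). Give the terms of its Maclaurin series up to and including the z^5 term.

Write 1/(1+u) = 1 - u + u^2 - u^3 + ... and substitute the series for u.

-181*z^5/120 + 4*z^4/3 - 7*z^3/6 + z^2 - z + 1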